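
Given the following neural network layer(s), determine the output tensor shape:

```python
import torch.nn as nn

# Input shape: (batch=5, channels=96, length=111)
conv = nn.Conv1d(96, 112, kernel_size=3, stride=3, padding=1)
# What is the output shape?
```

Input: (5, 96, 111) -> Output: (5, 112, 37)

Answer: (5, 112, 37)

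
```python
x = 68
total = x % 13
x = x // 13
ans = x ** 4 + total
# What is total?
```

Trace:
`x = 68` → x = 68
`total = x % 13` → total = 3
`x = x // 13` → x = 5
`ans = x ** 4 + total` → ans = 628
So total = 3

Answer: 3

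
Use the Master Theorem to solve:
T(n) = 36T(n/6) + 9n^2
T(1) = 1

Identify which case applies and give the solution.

a=36, b=6, f(n)=9n^2. log_6(36) = 2. Since c=2 = 2, Case 2 applies: T(n) = Θ(n^log_b(a) · log n) = O(n^2 log n).

Answer: O(n^2 log n) - Case 2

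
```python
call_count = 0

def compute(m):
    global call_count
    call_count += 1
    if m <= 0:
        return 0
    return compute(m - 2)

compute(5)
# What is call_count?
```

Linear recursion stepping by 2: 4 calls from m=5 down to ≤0.

Answer: 4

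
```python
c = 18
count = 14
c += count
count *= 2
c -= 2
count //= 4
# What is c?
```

Trace:
`c = 18` → c = 18
`count = 14` → count = 14
`c += count` → c = 32
`count *= 2` → count = 28
`c -= 2` → c = 30
`count //= 4` → count = 7
So c = 30

Answer: 30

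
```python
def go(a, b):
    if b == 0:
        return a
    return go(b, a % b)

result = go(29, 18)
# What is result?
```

go(29, 18) -> go(18, 11) -> go(11, 7) -> go(7, 4) -> go(4, 3) -> go(3, 1) -> go(1, 0) -> 1

Answer: 1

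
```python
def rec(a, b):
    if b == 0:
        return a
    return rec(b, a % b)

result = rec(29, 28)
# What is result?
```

rec(29, 28) -> rec(28, 1) -> rec(1, 0) -> 1

Answer: 1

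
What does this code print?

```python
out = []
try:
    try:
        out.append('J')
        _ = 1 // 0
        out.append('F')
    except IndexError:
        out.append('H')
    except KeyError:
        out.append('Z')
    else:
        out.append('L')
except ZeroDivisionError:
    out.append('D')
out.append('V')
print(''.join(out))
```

Execution trace: 'J' (try body) → 'D' (outer except ZeroDivisionError) → 'V' (after the try/except). Output: JDV

Answer: JDV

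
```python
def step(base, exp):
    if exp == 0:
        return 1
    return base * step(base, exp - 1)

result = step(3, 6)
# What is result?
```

step(3, 6) = 3 * 3 * 3 * 3 * 3 * 3 = 729

Answer: 729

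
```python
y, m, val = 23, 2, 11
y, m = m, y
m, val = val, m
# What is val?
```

Trace:
`y, m, val = 23, 2, 11` → y = 23; m = 2; val = 11
`y, m = m, y` → y = 2; m = 23
`m, val = val, m` → m = 11; val = 23
So val = 23

Answer: 23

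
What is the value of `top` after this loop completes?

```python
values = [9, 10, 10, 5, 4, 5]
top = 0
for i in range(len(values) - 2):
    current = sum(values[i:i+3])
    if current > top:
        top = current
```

Max sum of 3-element window in [9, 10, 10, 5, 4, 5]
`top` takes the values: 0 → 29

Answer: 29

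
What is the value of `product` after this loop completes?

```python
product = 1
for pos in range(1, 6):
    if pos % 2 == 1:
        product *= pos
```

Product of odd numbers 1 to 5
`product` takes the values: 1 → 3 → 15

Answer: 15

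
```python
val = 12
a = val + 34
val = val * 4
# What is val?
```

Trace:
`val = 12` → val = 12
`a = val + 34` → a = 46
`val = val * 4` → val = 48
So val = 48

Answer: 48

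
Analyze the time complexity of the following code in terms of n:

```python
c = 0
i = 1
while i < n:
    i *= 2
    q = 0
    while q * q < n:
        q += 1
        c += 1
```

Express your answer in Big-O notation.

Each loop level contributes: log n × √n. Multiplying the contributions gives O(√n log n).

Answer: O(√n log n)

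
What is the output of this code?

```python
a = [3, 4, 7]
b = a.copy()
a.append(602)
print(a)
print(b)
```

Key concept: list.copy() creates independent copy.
Step by step:
`a = [3, 4, 7]` → a = [3, 4, 7]
`b = a.copy()` → b = [3, 4, 7]
`a.append(602)` → a = [3, 4, 7, 602]
`print(a)` → prints [3, 4, 7, 602]
`print(b)` → prints [3, 4, 7]

Answer:
[3, 4, 7, 602]
[3, 4, 7]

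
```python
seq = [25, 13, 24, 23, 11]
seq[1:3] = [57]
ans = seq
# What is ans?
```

Trace:
`seq = [25, 13, 24, 23, 11]` → seq = [25, 13, 24, 23, 11]
`seq[1:3] = [57]` → seq = [25, 57, 23, 11]
`ans = seq` → ans = [25, 57, 23, 11]
So ans = [25, 57, 23, 11]

Answer: [25, 57, 23, 11]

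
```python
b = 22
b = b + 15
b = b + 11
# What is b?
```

Trace:
`b = 22` → b = 22
`b = b + 15` → b = 37
`b = b + 11` → b = 48
So b = 48

Answer: 48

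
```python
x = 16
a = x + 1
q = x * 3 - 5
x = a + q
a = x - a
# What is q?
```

Trace:
`x = 16` → x = 16
`a = x + 1` → a = 17
`q = x * 3 - 5` → q = 43
`x = a + q` → x = 60
`a = x - a` → a = 43
So q = 43

Answer: 43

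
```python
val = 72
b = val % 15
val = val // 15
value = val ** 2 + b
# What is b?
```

Trace:
`val = 72` → val = 72
`b = val % 15` → b = 12
`val = val // 15` → val = 4
`value = val ** 2 + b` → value = 28
So b = 12

Answer: 12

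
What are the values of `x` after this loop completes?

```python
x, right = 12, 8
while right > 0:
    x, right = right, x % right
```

GCD of 12 and 8
`x` takes the values: 12 → 8 → 4

Answer: 4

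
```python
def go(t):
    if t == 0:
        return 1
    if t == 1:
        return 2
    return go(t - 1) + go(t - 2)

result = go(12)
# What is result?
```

Build up from base cases: go(0)=1, go(1)=2, go(2)=3, go(3)=5, go(4)=8, go(5)=13, go(6)=21, ..., go(12)=377

Answer: 377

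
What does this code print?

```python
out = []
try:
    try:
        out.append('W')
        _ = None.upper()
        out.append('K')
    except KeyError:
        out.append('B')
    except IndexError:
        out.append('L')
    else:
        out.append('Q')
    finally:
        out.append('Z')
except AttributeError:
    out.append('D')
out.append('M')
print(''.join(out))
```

Execution trace: 'W' (inner try body) → 'Z' (inner finally) → 'D' (outer except AttributeError) → 'M' (after the try/except). Output: WZDM

Answer: WZDM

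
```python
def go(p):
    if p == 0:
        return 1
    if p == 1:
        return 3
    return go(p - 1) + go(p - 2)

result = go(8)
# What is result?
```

Build up from base cases: go(0)=1, go(1)=3, go(2)=4, go(3)=7, go(4)=11, go(5)=18, go(6)=29, ..., go(8)=76

Answer: 76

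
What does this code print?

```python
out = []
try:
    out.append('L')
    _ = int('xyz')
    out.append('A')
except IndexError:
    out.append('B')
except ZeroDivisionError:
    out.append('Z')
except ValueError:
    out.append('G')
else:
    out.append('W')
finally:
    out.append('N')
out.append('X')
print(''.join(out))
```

Execution trace: 'L' (try body) → 'G' (except ValueError) → 'N' (finally) → 'X' (after the try/except). Output: LGNX

Answer: LGNX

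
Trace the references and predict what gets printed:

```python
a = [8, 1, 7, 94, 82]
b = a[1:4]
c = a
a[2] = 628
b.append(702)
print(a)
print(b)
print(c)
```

Key concept: slice vs alias.
Step by step:
`a = [8, 1, 7, 94, 82]` → a = [8, 1, 7, 94, 82]
`b = a[1:4]` → b = [1, 7, 94]
`c = a` → c = [8, 1, 7, 94, 82] (same object as a)
`a[2] = 628` → a = [8, 1, 628, 94, 82] (same object as c); c = [8, 1, 628, 94, 82] (same object as a)
`b.append(702)` → b = [1, 7, 94, 702]
`print(a)` → prints [8, 1, 628, 94, 82]
`print(b)` → prints [1, 7, 94, 702]
`print(c)` → prints [8, 1, 628, 94, 82]

Answer:
[8, 1, 628, 94, 82]
[1, 7, 94, 702]
[8, 1, 628, 94, 82]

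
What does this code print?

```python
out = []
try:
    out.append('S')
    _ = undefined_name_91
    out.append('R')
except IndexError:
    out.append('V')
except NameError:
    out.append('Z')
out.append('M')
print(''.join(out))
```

Execution trace: 'S' (try body) → 'Z' (except NameError) → 'M' (after the try/except). Output: SZM

Answer: SZM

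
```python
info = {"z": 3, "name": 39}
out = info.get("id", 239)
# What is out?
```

Trace:
`info = {"z": 3, "name": 39}` → info = {'z': 3, 'name': 39}
`out = info.get("id", 239)` → out = 239
So out = 239

Answer: 239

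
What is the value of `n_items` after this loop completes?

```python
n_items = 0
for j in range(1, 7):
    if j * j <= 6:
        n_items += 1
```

Count numbers where j² ≤ 6
`n_items` takes the values: 0 → 1 → 2

Answer: 2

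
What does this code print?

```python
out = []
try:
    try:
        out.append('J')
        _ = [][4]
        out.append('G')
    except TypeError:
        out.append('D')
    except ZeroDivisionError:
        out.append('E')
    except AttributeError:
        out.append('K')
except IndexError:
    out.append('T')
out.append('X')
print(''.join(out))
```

Execution trace: 'J' (try body) → 'T' (outer except IndexError) → 'X' (after the try/except). Output: JTX

Answer: JTX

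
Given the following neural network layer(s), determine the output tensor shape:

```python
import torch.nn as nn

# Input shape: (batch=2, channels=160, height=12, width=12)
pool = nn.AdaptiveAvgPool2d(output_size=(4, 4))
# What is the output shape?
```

Input: (2, 160, 12, 12) -> Output: (2, 160, 4, 4)

Answer: (2, 160, 4, 4)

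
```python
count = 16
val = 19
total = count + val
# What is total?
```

Trace:
`count = 16` → count = 16
`val = 19` → val = 19
`total = count + val` → total = 35
So total = 35

Answer: 35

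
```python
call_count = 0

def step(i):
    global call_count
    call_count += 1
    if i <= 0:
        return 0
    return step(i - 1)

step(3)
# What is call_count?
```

Linear recursion stepping by 1: 4 calls from i=3 down to ≤0.

Answer: 4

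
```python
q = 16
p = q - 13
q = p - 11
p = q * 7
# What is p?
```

Trace:
`q = 16` → q = 16
`p = q - 13` → p = 3
`q = p - 11` → q = -8
`p = q * 7` → p = -56
So p = -56

Answer: -56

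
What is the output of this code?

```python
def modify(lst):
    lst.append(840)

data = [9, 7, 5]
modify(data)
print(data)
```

Key concept: function modifies passed list.
Step by step:
`data = [9, 7, 5]` → data = [9, 7, 5]
`modify(data)` → data = [9, 7, 5, 840]
`print(data)` → prints [9, 7, 5, 840]

Answer: [9, 7, 5, 840]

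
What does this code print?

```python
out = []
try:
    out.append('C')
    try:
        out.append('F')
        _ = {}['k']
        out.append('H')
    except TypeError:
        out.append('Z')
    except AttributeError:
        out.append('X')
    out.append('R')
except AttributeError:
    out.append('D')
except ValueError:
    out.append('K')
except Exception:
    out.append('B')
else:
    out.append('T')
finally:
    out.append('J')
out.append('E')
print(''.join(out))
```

Execution trace: 'C' (try body) → 'F' (inner try body) → 'B' (except Exception) → 'J' (finally) → 'E' (after the try/except). Output: CFBJE

Answer: CFBJE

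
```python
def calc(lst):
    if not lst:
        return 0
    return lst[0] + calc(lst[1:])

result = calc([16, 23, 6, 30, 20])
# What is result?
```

16 + 23 + 6 + 30 + 20 + 0 = 95

Answer: 95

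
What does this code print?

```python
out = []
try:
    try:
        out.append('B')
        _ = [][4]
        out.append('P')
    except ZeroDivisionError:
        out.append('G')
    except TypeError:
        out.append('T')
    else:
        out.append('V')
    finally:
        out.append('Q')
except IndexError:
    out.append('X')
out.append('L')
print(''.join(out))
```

Execution trace: 'B' (try body) → 'Q' (finally) → 'X' (outer except IndexError) → 'L' (after the try/except). Output: BQXL

Answer: BQXL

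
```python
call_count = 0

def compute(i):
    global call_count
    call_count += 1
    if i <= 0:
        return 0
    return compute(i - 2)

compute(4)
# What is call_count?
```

Linear recursion stepping by 2: 3 calls from i=4 down to ≤0.

Answer: 3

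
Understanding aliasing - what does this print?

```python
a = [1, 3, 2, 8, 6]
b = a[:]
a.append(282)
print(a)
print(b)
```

Key concept: slice [:] creates copy.
Step by step:
`a = [1, 3, 2, 8, 6]` → a = [1, 3, 2, 8, 6]
`b = a[:]` → b = [1, 3, 2, 8, 6]
`a.append(282)` → a = [1, 3, 2, 8, 6, 282]
`print(a)` → prints [1, 3, 2, 8, 6, 282]
`print(b)` → prints [1, 3, 2, 8, 6]

Answer:
[1, 3, 2, 8, 6, 282]
[1, 3, 2, 8, 6]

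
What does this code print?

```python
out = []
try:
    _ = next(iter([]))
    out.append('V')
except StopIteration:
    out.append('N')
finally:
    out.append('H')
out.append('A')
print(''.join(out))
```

Execution trace: 'N' (except StopIteration) → 'H' (finally) → 'A' (after the try/except). Output: NHA

Answer: NHA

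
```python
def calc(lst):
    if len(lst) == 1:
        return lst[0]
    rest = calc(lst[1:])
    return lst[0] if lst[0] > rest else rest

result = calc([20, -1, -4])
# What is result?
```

Recursive max over [20, -1, -4] = 20

Answer: 20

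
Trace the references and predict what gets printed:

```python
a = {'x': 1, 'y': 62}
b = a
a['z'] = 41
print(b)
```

Key concept: dict aliasing.
Step by step:
`a = {'x': 1, 'y': 62}` → a = {'x': 1, 'y': 62}
`b = a` → b = {'x': 1, 'y': 62} (same object as a)
`a['z'] = 41` → a = {'x': 1, 'y': 62, 'z': 41} (same object as b); b = {'x': 1, 'y': 62, 'z': 41} (same object as a)
`print(b)` → prints {'x': 1, 'y': 62, 'z': 41}

Answer: {'x': 1, 'y': 62, 'z': 41}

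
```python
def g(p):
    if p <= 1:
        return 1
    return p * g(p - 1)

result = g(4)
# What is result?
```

g(4) = 4 * 3 * 2 * 1 = 24

Answer: 24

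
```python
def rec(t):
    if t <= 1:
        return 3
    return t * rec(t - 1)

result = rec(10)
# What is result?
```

rec(10) = 10 * 9 * 8 * 7 * 6 * 5 * 4 * 3 * 2 * 3 = 10886400

Answer: 10886400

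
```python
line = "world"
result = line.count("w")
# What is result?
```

Trace:
`line = "world"` → line = 'world'
`result = line.count("w")` → result = 1
So result = 1

Answer: 1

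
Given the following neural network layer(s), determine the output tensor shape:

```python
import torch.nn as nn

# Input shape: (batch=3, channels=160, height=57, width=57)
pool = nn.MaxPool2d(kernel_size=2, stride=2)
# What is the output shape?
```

Input: (3, 160, 57, 57) -> Output: (3, 160, 28, 28)

Answer: (3, 160, 28, 28)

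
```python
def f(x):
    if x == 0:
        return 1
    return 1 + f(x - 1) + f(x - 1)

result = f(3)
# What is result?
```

f(x) = 1 + 2·f(x-1), f(0)=1. Closed form: (1+1)·2^3 - 1 = 15.

Answer: 15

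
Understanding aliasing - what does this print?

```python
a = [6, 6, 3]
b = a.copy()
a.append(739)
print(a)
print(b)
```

Key concept: list.copy() creates independent copy.
Step by step:
`a = [6, 6, 3]` → a = [6, 6, 3]
`b = a.copy()` → b = [6, 6, 3]
`a.append(739)` → a = [6, 6, 3, 739]
`print(a)` → prints [6, 6, 3, 739]
`print(b)` → prints [6, 6, 3]

Answer:
[6, 6, 3, 739]
[6, 6, 3]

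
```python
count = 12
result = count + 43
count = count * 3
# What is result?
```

Trace:
`count = 12` → count = 12
`result = count + 43` → result = 55
`count = count * 3` → count = 36
So result = 55

Answer: 55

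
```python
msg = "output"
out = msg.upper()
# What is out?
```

Trace:
`msg = "output"` → msg = 'output'
`out = msg.upper()` → out = 'OUTPUT'
So out = 'OUTPUT'

Answer: 'OUTPUT'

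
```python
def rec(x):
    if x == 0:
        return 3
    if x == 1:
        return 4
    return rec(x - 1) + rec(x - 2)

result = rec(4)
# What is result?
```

Build up from base cases: rec(0)=3, rec(1)=4, rec(2)=7, rec(3)=11, rec(4)=18

Answer: 18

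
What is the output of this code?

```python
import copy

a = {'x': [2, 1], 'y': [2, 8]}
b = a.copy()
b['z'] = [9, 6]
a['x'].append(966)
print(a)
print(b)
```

Key concept: shallow copy of dict with mutable values.
Step by step:
`a = {'x': [2, 1], 'y': [2, 8]}` → a = {'x': [2, 1], 'y': [2, 8]}
`b = a.copy()` → b = {'x': [2, 1], 'y': [2, 8]}
`b['z'] = [9, 6]` → b = {'x': [2, 1], 'y': [2, 8], 'z': [9, 6]}
`a['x'].append(966)` → a = {'x': [2, 1, 966], 'y': [2, 8]}; b = {'x': [2, 1, 966], 'y': [2, 8], 'z': [9, 6]}
`print(a)` → prints {'x': [2, 1, 966], 'y': [2, 8]}
`print(b)` → prints {'x': [2, 1, 966], 'y': [2, 8], 'z': [9, 6]}

Answer:
{'x': [2, 1, 966], 'y': [2, 8]}
{'x': [2, 1, 966], 'y': [2, 8], 'z': [9, 6]}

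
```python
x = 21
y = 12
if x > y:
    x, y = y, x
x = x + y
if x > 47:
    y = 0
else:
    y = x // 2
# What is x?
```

Trace:
`x = 21` → x = 21
`y = 12` → y = 12
`if x > y: ...` → x > y is True → x = 12; y = 21
`x = x + y` → x = 33
`if x > 47: ...` → x > 47 is False, take else branch → y = 16
So x = 33

Answer: 33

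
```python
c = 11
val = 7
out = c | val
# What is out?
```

Trace:
`c = 11` → c = 11
`val = 7` → val = 7
`out = c | val` → out = 15
So out = 15

Answer: 15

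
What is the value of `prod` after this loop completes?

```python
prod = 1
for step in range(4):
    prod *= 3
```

3^4 = 81
`prod` takes the values: 1 → 3 → 9 → 27 → 81

Answer: 81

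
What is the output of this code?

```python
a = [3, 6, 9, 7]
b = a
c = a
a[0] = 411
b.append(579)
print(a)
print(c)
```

Key concept: multiple aliases.
Step by step:
`a = [3, 6, 9, 7]` → a = [3, 6, 9, 7]
`b = a` → b = [3, 6, 9, 7] (same object as a)
`c = a` → c = [3, 6, 9, 7] (same object as a, b)
`a[0] = 411` → a = [411, 6, 9, 7] (same object as b, c); b = [411, 6, 9, 7] (same object as a, c); c = [411, 6, 9, 7] (same object as a, b)
`b.append(579)` → a = [411, 6, 9, 7, 579] (same object as b, c); b = [411, 6, 9, 7, 579] (same object as a, c); c = [411, 6, 9, 7, 579] (same object as a, b)
`print(a)` → prints [411, 6, 9, 7, 579]
`print(c)` → prints [411, 6, 9, 7, 579]

Answer:
[411, 6, 9, 7, 579]
[411, 6, 9, 7, 579]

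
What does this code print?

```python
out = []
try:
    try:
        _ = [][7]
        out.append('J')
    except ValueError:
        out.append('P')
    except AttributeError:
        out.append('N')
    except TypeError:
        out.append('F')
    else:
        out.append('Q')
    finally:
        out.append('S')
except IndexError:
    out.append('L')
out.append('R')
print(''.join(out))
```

Execution trace: 'S' (finally) → 'L' (outer except IndexError) → 'R' (after the try/except). Output: SLR

Answer: SLR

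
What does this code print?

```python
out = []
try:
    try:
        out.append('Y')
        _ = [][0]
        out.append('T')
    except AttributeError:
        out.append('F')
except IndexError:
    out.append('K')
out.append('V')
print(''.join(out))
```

Execution trace: 'Y' (try body) → 'K' (outer except IndexError) → 'V' (after the try/except). Output: YKV

Answer: YKV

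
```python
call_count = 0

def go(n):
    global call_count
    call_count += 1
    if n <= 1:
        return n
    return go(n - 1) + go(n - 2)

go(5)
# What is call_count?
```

Calls(n) = 1 + Calls(n-1) + Calls(n-2); Calls(0)=Calls(1)=1. For n=5 this gives 15.

Answer: 15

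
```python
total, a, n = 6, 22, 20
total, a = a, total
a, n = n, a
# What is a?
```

Trace:
`total, a, n = 6, 22, 20` → total = 6; a = 22; n = 20
`total, a = a, total` → total = 22; a = 6
`a, n = n, a` → a = 20; n = 6
So a = 20

Answer: 20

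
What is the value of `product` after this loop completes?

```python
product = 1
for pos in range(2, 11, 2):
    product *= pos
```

Product of even numbers 2 to 10
`product` takes the values: 1 → 2 → 8 → 48 → 384 → 3840

Answer: 3840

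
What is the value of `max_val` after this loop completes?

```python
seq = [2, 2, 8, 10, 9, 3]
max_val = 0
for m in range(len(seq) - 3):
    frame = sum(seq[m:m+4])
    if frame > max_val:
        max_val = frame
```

Max sum of 4-element window in [2, 2, 8, 10, 9, 3]
`max_val` takes the values: 0 → 22 → 29 → 30

Answer: 30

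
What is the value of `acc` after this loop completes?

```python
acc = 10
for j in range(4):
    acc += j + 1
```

Start at 10, add 1 to 4 = 20
`acc` takes the values: 10 → 11 → 13 → 16 → 20

Answer: 20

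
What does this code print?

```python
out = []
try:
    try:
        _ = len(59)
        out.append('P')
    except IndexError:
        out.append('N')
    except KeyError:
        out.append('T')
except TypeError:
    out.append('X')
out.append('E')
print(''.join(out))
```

Execution trace: 'X' (outer except TypeError) → 'E' (after the try/except). Output: XE

Answer: XE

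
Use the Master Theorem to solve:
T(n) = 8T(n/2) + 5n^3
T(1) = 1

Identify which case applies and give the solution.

a=8, b=2, f(n)=5n^3. log_2(8) = 3. Since c=3 = 3, Case 2 applies: T(n) = Θ(n^log_b(a) · log n) = O(n^3 log n).

Answer: O(n^3 log n) - Case 2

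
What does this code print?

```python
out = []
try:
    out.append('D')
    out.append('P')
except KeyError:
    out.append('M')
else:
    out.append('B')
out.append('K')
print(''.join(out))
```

Execution trace: 'D' (try body) → 'P' (try body, no exception) → 'B' (else) → 'K' (after the try/except). Output: DPBK

Answer: DPBK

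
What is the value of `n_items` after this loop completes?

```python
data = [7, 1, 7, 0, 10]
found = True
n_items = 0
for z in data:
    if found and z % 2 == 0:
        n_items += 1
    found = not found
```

Count even values at even positions
`n_items` takes the values: 0 → 1

Answer: 1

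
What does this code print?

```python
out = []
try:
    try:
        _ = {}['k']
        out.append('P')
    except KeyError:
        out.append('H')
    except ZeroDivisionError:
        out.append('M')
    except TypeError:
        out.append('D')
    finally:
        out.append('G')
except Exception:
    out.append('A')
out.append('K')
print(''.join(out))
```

Execution trace: 'H' (inner except KeyError) → 'G' (inner finally) → 'K' (after the try/except). Output: HGK

Answer: HGK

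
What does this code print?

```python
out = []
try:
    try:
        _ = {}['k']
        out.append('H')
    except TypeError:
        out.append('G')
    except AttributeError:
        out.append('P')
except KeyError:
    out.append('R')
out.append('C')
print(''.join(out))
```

Execution trace: 'R' (outer except KeyError) → 'C' (after the try/except). Output: RC

Answer: RC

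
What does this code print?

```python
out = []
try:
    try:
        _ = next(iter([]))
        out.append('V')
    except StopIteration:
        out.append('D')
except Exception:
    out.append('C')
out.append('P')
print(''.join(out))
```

Execution trace: 'D' (inner except StopIteration) → 'P' (after the try/except). Output: DP

Answer: DP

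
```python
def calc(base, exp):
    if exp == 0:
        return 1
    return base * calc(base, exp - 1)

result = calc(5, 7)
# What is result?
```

calc(5, 7) = 5 * 5 * 5 * 5 * 5 * 5 * 5 = 78125

Answer: 78125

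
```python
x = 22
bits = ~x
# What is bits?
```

Trace:
`x = 22` → x = 22
`bits = ~x` → bits = -23
So bits = -23

Answer: -23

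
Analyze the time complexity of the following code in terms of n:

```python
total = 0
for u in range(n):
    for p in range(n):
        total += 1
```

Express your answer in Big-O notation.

Each loop level contributes: n × n. Multiplying the contributions gives O(n^2).

Answer: O(n^2)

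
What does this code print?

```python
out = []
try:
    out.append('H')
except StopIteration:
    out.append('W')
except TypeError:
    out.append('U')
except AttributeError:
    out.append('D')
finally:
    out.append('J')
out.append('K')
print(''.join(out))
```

Execution trace: 'H' (try body, no exception) → 'J' (finally) → 'K' (after the try/except). Output: HJK

Answer: HJK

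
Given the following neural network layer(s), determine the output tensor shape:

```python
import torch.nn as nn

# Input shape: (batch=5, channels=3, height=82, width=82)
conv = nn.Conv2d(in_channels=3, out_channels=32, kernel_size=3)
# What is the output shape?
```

Input: (5, 3, 82, 82) -> Output: (5, 32, 80, 80)

Answer: (5, 32, 80, 80)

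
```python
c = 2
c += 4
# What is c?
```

Trace:
`c = 2` → c = 2
`c += 4` → c = 6
So c = 6

Answer: 6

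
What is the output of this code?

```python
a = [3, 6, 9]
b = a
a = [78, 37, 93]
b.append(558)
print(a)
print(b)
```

Key concept: rebinding vs mutation: a is rebound to a new list, b still points at the original.
Step by step:
`a = [3, 6, 9]` → a = [3, 6, 9]
`b = a` → b = [3, 6, 9] (same object as a)
`a = [78, 37, 93]` → a = [78, 37, 93]
`b.append(558)` → b = [3, 6, 9, 558]
`print(a)` → prints [78, 37, 93]
`print(b)` → prints [3, 6, 9, 558]

Answer:
[78, 37, 93]
[3, 6, 9, 558]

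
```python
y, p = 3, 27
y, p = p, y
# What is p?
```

Trace:
`y, p = 3, 27` → y = 3; p = 27
`y, p = p, y` → y = 27; p = 3
So p = 3

Answer: 3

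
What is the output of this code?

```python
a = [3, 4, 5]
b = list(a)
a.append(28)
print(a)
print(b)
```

Key concept: list() constructor creates copy.
Step by step:
`a = [3, 4, 5]` → a = [3, 4, 5]
`b = list(a)` → b = [3, 4, 5]
`a.append(28)` → a = [3, 4, 5, 28]
`print(a)` → prints [3, 4, 5, 28]
`print(b)` → prints [3, 4, 5]

Answer:
[3, 4, 5, 28]
[3, 4, 5]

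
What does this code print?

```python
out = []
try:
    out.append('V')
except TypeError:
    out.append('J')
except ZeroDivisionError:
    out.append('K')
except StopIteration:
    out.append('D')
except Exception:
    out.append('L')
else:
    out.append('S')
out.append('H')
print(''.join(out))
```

Execution trace: 'V' (try body, no exception) → 'S' (else) → 'H' (after the try/except). Output: VSH

Answer: VSH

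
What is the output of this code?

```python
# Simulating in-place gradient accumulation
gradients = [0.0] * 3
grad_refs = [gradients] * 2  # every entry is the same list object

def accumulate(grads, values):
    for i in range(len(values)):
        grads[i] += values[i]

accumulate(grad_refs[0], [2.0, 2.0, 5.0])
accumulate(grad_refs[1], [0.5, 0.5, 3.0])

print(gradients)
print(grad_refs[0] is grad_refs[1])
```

Key concept: gradient accumulation aliasing.
Step by step:
`gradients = [0.0] * 3` → gradients = [0.0, 0.0, 0.0]
`grad_refs = [gradients] * 2` → grad_refs = [[0.0, 0.0, 0.0], [0.0, 0.0, 0.0]]
`accumulate(grad_refs[0], [2.0, 2.0, 5.0])` → gradients = [2.0, 2.0, 5.0]; grad_refs = [[2.0, 2.0, 5.0], [2.0, 2.0, 5.0]]
`accumulate(grad_refs[1], [0.5, 0.5, 3.0])` → gradients = [2.5, 2.5, 8.0]; grad_refs = [[2.5, 2.5, 8.0], [2.5, 2.5, 8.0]]
`print(gradients)` → prints [2.5, 2.5, 8.0]
`print(grad_refs[0] is grad_refs[1])` → prints True

Answer:
[2.5, 2.5, 8.0]
True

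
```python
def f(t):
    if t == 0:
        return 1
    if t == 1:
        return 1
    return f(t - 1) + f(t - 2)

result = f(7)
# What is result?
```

Build up from base cases: f(0)=1, f(1)=1, f(2)=2, f(3)=3, f(4)=5, f(5)=8, f(6)=13, ..., f(7)=21

Answer: 21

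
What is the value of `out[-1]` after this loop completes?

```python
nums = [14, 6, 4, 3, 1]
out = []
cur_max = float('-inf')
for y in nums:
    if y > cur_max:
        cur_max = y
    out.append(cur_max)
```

Running max ends at 14
`out` takes the values: [] → [14] → [14, 14] → [14, 14, 14] → [14, 14, 14, 14] → [14, 14, 14, 14, 14]
So `out[-1]` = 14

Answer: 14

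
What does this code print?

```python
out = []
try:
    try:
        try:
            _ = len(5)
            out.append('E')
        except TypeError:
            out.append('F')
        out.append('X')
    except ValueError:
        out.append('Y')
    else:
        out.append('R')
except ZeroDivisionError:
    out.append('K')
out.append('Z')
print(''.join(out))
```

Execution trace: 'F' (inner except TypeError) → 'X' (try body, no exception) → 'R' (else) → 'Z' (after the try/except). Output: FXRZ

Answer: FXRZ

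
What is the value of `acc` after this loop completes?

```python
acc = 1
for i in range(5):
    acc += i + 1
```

Start at 1, add 1 to 5 = 16
`acc` takes the values: 1 → 2 → 4 → 7 → 11 → 16

Answer: 16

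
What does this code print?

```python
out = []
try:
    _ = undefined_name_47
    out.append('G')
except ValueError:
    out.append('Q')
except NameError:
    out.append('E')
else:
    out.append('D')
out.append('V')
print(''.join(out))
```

Execution trace: 'E' (except NameError) → 'V' (after the try/except). Output: EV

Answer: EV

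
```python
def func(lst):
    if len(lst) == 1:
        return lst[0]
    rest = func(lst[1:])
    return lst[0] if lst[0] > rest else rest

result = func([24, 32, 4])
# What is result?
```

Recursive max over [24, 32, 4] = 32

Answer: 32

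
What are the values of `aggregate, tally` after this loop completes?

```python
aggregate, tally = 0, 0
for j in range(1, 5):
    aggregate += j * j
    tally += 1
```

Sum of squares and count
`aggregate, tally` takes the values: (0, 0) → (1, 0) → (1, 1) → (5, 1) → (5, 2) → (14, 2) → (14, 3) → (30, 3) → (30, 4)

Answer: 30, 4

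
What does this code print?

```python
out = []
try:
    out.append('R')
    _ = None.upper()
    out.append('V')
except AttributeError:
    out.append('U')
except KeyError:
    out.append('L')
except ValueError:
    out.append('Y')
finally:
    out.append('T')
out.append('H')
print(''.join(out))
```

Execution trace: 'R' (try body) → 'U' (except AttributeError) → 'T' (finally) → 'H' (after the try/except). Output: RUTH

Answer: RUTH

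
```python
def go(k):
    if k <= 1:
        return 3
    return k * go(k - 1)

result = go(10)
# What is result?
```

go(10) = 10 * 9 * 8 * 7 * 6 * 5 * 4 * 3 * 2 * 3 = 10886400

Answer: 10886400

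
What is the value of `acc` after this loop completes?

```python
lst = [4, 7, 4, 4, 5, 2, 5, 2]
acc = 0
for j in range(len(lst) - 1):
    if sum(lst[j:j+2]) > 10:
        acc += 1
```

Count windows with sum > 10
`acc` takes the values: 0 → 1 → 2

Answer: 2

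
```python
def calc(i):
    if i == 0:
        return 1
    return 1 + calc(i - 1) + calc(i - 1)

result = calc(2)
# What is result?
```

calc(i) = 1 + 2·calc(i-1), calc(0)=1. Closed form: (1+1)·2^2 - 1 = 7.

Answer: 7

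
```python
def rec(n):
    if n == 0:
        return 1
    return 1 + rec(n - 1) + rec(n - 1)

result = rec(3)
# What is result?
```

rec(n) = 1 + 2·rec(n-1), rec(0)=1. Closed form: (1+1)·2^3 - 1 = 15.

Answer: 15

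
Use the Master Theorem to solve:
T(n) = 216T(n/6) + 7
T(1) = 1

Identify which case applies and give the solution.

a=216, b=6, f(n)=7. log_6(216) = 3. Since c=0 < 3, Case 1 applies: T(n) = Θ(n^log_b(a)) = O(n^3).

Answer: O(n^3) - Case 1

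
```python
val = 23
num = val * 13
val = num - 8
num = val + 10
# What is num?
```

Trace:
`val = 23` → val = 23
`num = val * 13` → num = 299
`val = num - 8` → val = 291
`num = val + 10` → num = 301
So num = 301

Answer: 301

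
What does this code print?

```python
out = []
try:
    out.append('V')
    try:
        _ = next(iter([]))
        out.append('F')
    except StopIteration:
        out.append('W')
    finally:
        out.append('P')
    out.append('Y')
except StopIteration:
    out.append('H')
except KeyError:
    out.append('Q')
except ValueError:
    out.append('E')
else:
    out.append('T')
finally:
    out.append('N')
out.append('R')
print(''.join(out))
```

Execution trace: 'V' (try body) → 'W' (inner except StopIteration) → 'P' (inner finally) → 'Y' (try body, no exception) → 'T' (else) → 'N' (finally) → 'R' (after the try/except). Output: VWPYTNR

Answer: VWPYTNR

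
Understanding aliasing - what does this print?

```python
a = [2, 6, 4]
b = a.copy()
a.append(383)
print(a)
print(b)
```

Key concept: list.copy() creates independent copy.
Step by step:
`a = [2, 6, 4]` → a = [2, 6, 4]
`b = a.copy()` → b = [2, 6, 4]
`a.append(383)` → a = [2, 6, 4, 383]
`print(a)` → prints [2, 6, 4, 383]
`print(b)` → prints [2, 6, 4]

Answer:
[2, 6, 4, 383]
[2, 6, 4]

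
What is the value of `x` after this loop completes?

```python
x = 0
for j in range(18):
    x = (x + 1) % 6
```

Increment mod 6, 18 times = 0
`x` takes the values: 0 → 1 → 2 → 3 → 4 → 5 → 0 → 1 → 2 → 3 → 4 → 5 → 0 → 1 → 2 → 3 → 4 → 5 → 0

Answer: 0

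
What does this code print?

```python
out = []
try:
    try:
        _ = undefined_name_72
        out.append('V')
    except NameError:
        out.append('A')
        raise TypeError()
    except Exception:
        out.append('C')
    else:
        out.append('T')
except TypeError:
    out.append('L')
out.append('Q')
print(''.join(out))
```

Execution trace: 'A' (inner except NameError) → 'L' (outer except TypeError) → 'Q' (after the try/except). Output: ALQ

Answer: ALQ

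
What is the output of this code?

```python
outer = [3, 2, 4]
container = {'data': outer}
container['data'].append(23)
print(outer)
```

Key concept: dict holds reference to list.
Step by step:
`outer = [3, 2, 4]` → outer = [3, 2, 4]
`container = {'data': outer}` → container = {'data': [3, 2, 4]}
`container['data'].append(23)` → outer = [3, 2, 4, 23]; container = {'data': [3, 2, 4, 23]}
`print(outer)` → prints [3, 2, 4, 23]

Answer: [3, 2, 4, 23]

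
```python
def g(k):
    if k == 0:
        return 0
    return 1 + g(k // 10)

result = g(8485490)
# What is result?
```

Count of digits of 8485490: 7

Answer: 7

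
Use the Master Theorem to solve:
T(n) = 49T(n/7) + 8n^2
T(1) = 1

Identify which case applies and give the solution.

a=49, b=7, f(n)=8n^2. log_7(49) = 2. Since c=2 = 2, Case 2 applies: T(n) = Θ(n^log_b(a) · log n) = O(n^2 log n).

Answer: O(n^2 log n) - Case 2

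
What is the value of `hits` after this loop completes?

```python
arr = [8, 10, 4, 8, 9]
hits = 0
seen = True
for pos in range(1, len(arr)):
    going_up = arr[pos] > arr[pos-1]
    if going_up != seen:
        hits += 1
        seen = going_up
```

Count direction changes in [8, 10, 4, 8, 9]
`hits` takes the values: 0 → 1 → 2

Answer: 2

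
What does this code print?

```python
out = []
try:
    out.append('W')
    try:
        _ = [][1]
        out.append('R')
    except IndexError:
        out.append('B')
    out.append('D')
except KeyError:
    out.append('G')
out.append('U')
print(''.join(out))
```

Execution trace: 'W' (try body) → 'B' (inner except IndexError) → 'D' (try body, no exception) → 'U' (after the try/except). Output: WBDU

Answer: WBDU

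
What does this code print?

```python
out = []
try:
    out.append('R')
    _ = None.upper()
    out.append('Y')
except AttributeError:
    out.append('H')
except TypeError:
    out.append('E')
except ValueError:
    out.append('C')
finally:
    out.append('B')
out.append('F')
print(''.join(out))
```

Execution trace: 'R' (try body) → 'H' (except AttributeError) → 'B' (finally) → 'F' (after the try/except). Output: RHBF

Answer: RHBF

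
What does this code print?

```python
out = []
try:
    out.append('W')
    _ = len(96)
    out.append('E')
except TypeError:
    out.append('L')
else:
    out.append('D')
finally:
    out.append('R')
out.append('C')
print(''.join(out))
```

Execution trace: 'W' (try body) → 'L' (except TypeError) → 'R' (finally) → 'C' (after the try/except). Output: WLRC

Answer: WLRC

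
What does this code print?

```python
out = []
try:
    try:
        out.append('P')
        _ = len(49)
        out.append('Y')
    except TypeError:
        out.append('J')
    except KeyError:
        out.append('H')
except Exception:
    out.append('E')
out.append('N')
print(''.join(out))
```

Execution trace: 'P' (inner try body) → 'J' (inner except TypeError) → 'N' (after the try/except). Output: PJN

Answer: PJN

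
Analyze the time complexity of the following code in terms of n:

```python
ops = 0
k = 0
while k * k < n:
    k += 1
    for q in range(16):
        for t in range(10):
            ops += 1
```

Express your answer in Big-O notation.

Each loop level contributes: √n × 1 × 1. Multiplying the contributions gives O(√n).

Answer: O(√n)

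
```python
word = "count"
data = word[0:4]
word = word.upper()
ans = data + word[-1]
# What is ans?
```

Trace:
`word = "count"` → word = 'count'
`data = word[0:4]` → data = 'coun'
`word = word.upper()` → word = 'COUNT'
`ans = data + word[-1]` → ans = 'counT'
So ans = 'counT'

Answer: 'counT'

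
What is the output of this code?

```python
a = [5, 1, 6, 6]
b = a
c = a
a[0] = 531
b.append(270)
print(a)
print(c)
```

Key concept: multiple aliases.
Step by step:
`a = [5, 1, 6, 6]` → a = [5, 1, 6, 6]
`b = a` → b = [5, 1, 6, 6] (same object as a)
`c = a` → c = [5, 1, 6, 6] (same object as a, b)
`a[0] = 531` → a = [531, 1, 6, 6] (same object as b, c); b = [531, 1, 6, 6] (same object as a, c); c = [531, 1, 6, 6] (same object as a, b)
`b.append(270)` → a = [531, 1, 6, 6, 270] (same object as b, c); b = [531, 1, 6, 6, 270] (same object as a, c); c = [531, 1, 6, 6, 270] (same object as a, b)
`print(a)` → prints [531, 1, 6, 6, 270]
`print(c)` → prints [531, 1, 6, 6, 270]

Answer:
[531, 1, 6, 6, 270]
[531, 1, 6, 6, 270]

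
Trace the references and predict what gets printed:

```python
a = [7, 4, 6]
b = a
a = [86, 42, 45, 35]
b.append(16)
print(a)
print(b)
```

Key concept: rebinding vs mutation: a is rebound to a new list, b still points at the original.
Step by step:
`a = [7, 4, 6]` → a = [7, 4, 6]
`b = a` → b = [7, 4, 6] (same object as a)
`a = [86, 42, 45, 35]` → a = [86, 42, 45, 35]
`b.append(16)` → b = [7, 4, 6, 16]
`print(a)` → prints [86, 42, 45, 35]
`print(b)` → prints [7, 4, 6, 16]

Answer:
[86, 42, 45, 35]
[7, 4, 6, 16]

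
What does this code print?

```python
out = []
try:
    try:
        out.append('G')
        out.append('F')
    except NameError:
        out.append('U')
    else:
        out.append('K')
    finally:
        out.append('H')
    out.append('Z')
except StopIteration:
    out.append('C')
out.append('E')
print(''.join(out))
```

Execution trace: 'G' (inner try body) → 'F' (inner try body, no exception) → 'K' (inner else) → 'H' (inner finally) → 'Z' (try body, no exception) → 'E' (after the try/except). Output: GFKHZE

Answer: GFKHZE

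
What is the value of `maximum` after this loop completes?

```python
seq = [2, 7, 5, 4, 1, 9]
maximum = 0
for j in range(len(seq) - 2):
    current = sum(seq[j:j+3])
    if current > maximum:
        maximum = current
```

Max sum of 3-element window in [2, 7, 5, 4, 1, 9]
`maximum` takes the values: 0 → 14 → 16

Answer: 16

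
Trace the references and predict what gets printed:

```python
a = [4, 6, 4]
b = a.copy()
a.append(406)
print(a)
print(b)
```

Key concept: list.copy() creates independent copy.
Step by step:
`a = [4, 6, 4]` → a = [4, 6, 4]
`b = a.copy()` → b = [4, 6, 4]
`a.append(406)` → a = [4, 6, 4, 406]
`print(a)` → prints [4, 6, 4, 406]
`print(b)` → prints [4, 6, 4]

Answer:
[4, 6, 4, 406]
[4, 6, 4]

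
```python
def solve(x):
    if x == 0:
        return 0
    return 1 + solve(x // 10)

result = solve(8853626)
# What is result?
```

Count of digits of 8853626: 7

Answer: 7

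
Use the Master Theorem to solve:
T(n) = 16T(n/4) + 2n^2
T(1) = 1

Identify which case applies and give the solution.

a=16, b=4, f(n)=2n^2. log_4(16) = 2. Since c=2 = 2, Case 2 applies: T(n) = Θ(n^log_b(a) · log n) = O(n^2 log n).

Answer: O(n^2 log n) - Case 2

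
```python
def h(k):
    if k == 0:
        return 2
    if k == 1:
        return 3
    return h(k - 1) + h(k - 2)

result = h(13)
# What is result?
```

Build up from base cases: h(0)=2, h(1)=3, h(2)=5, h(3)=8, h(4)=13, h(5)=21, h(6)=34, ..., h(13)=987

Answer: 987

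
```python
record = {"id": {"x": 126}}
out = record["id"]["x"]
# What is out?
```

Trace:
`record = {"id": {"x": 126}}` → record = {'id': {'x': 126}}
`out = record["id"]["x"]` → out = 126
So out = 126

Answer: 126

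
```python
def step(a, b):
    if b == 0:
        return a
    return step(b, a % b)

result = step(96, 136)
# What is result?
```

step(96, 136) -> step(136, 96) -> step(96, 40) -> step(40, 16) -> step(16, 8) -> step(8, 0) -> 8

Answer: 8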